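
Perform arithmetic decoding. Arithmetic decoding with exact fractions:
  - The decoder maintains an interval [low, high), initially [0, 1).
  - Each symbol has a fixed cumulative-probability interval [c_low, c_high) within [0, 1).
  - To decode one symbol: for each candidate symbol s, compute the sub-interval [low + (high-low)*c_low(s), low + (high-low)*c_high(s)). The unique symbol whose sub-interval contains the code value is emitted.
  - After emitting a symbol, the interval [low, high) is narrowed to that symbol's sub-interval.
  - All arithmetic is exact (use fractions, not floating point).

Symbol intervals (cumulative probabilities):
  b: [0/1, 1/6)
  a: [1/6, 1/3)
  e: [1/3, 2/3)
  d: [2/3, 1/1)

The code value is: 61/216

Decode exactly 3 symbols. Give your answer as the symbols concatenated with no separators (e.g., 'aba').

Step 1: interval [0/1, 1/1), width = 1/1 - 0/1 = 1/1
  'b': [0/1 + 1/1*0/1, 0/1 + 1/1*1/6) = [0/1, 1/6)
  'a': [0/1 + 1/1*1/6, 0/1 + 1/1*1/3) = [1/6, 1/3) <- contains code 61/216
  'e': [0/1 + 1/1*1/3, 0/1 + 1/1*2/3) = [1/3, 2/3)
  'd': [0/1 + 1/1*2/3, 0/1 + 1/1*1/1) = [2/3, 1/1)
  emit 'a', narrow to [1/6, 1/3)
Step 2: interval [1/6, 1/3), width = 1/3 - 1/6 = 1/6
  'b': [1/6 + 1/6*0/1, 1/6 + 1/6*1/6) = [1/6, 7/36)
  'a': [1/6 + 1/6*1/6, 1/6 + 1/6*1/3) = [7/36, 2/9)
  'e': [1/6 + 1/6*1/3, 1/6 + 1/6*2/3) = [2/9, 5/18)
  'd': [1/6 + 1/6*2/3, 1/6 + 1/6*1/1) = [5/18, 1/3) <- contains code 61/216
  emit 'd', narrow to [5/18, 1/3)
Step 3: interval [5/18, 1/3), width = 1/3 - 5/18 = 1/18
  'b': [5/18 + 1/18*0/1, 5/18 + 1/18*1/6) = [5/18, 31/108) <- contains code 61/216
  'a': [5/18 + 1/18*1/6, 5/18 + 1/18*1/3) = [31/108, 8/27)
  'e': [5/18 + 1/18*1/3, 5/18 + 1/18*2/3) = [8/27, 17/54)
  'd': [5/18 + 1/18*2/3, 5/18 + 1/18*1/1) = [17/54, 1/3)
  emit 'b', narrow to [5/18, 31/108)

Answer: adb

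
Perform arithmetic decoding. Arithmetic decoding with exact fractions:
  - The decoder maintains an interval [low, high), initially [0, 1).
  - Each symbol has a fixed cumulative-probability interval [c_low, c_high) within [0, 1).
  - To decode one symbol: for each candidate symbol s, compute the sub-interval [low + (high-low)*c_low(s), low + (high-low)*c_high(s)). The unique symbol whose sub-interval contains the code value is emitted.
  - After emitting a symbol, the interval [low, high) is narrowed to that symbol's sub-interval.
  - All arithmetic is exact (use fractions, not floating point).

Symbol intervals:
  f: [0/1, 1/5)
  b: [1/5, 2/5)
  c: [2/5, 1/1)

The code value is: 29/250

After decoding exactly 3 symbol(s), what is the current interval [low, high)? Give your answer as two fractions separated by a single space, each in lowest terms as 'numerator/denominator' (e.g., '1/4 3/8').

Step 1: interval [0/1, 1/1), width = 1/1 - 0/1 = 1/1
  'f': [0/1 + 1/1*0/1, 0/1 + 1/1*1/5) = [0/1, 1/5) <- contains code 29/250
  'b': [0/1 + 1/1*1/5, 0/1 + 1/1*2/5) = [1/5, 2/5)
  'c': [0/1 + 1/1*2/5, 0/1 + 1/1*1/1) = [2/5, 1/1)
  emit 'f', narrow to [0/1, 1/5)
Step 2: interval [0/1, 1/5), width = 1/5 - 0/1 = 1/5
  'f': [0/1 + 1/5*0/1, 0/1 + 1/5*1/5) = [0/1, 1/25)
  'b': [0/1 + 1/5*1/5, 0/1 + 1/5*2/5) = [1/25, 2/25)
  'c': [0/1 + 1/5*2/5, 0/1 + 1/5*1/1) = [2/25, 1/5) <- contains code 29/250
  emit 'c', narrow to [2/25, 1/5)
Step 3: interval [2/25, 1/5), width = 1/5 - 2/25 = 3/25
  'f': [2/25 + 3/25*0/1, 2/25 + 3/25*1/5) = [2/25, 13/125)
  'b': [2/25 + 3/25*1/5, 2/25 + 3/25*2/5) = [13/125, 16/125) <- contains code 29/250
  'c': [2/25 + 3/25*2/5, 2/25 + 3/25*1/1) = [16/125, 1/5)
  emit 'b', narrow to [13/125, 16/125)

Answer: 13/125 16/125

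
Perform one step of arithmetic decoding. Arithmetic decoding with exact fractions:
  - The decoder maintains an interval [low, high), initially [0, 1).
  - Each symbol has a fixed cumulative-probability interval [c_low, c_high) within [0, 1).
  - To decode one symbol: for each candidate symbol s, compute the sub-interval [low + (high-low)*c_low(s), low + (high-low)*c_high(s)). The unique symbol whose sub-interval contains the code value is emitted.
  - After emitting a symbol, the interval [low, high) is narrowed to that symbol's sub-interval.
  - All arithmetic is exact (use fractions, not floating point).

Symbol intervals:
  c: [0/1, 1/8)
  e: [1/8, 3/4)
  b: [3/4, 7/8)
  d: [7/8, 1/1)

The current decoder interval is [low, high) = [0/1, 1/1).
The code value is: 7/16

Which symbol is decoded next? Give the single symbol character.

Interval width = high − low = 1/1 − 0/1 = 1/1
Scaled code = (code − low) / width = (7/16 − 0/1) / 1/1 = 7/16
  c: [0/1, 1/8) 
  e: [1/8, 3/4) ← scaled code falls here ✓
  b: [3/4, 7/8) 
  d: [7/8, 1/1) 

Answer: e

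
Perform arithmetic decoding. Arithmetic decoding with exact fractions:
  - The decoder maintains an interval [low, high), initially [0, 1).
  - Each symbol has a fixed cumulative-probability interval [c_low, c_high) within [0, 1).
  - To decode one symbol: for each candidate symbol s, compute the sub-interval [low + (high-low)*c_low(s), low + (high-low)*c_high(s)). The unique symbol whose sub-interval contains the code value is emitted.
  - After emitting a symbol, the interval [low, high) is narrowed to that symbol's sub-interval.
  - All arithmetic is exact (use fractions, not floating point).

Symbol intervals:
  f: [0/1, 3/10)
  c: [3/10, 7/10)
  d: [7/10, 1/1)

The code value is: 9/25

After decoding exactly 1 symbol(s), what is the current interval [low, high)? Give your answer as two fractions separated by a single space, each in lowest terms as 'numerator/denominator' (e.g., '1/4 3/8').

Answer: 3/10 7/10

Derivation:
Step 1: interval [0/1, 1/1), width = 1/1 - 0/1 = 1/1
  'f': [0/1 + 1/1*0/1, 0/1 + 1/1*3/10) = [0/1, 3/10)
  'c': [0/1 + 1/1*3/10, 0/1 + 1/1*7/10) = [3/10, 7/10) <- contains code 9/25
  'd': [0/1 + 1/1*7/10, 0/1 + 1/1*1/1) = [7/10, 1/1)
  emit 'c', narrow to [3/10, 7/10)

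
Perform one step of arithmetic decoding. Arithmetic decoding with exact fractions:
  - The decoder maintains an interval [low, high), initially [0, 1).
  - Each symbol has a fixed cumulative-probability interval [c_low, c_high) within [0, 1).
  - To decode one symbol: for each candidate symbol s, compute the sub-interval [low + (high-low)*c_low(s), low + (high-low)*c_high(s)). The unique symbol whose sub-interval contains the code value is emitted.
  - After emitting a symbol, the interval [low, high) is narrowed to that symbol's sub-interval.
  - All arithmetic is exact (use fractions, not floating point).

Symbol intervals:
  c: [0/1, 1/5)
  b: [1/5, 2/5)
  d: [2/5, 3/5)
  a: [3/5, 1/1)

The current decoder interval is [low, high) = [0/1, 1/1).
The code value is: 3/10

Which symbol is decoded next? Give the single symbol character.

Answer: b

Derivation:
Interval width = high − low = 1/1 − 0/1 = 1/1
Scaled code = (code − low) / width = (3/10 − 0/1) / 1/1 = 3/10
  c: [0/1, 1/5) 
  b: [1/5, 2/5) ← scaled code falls here ✓
  d: [2/5, 3/5) 
  a: [3/5, 1/1) 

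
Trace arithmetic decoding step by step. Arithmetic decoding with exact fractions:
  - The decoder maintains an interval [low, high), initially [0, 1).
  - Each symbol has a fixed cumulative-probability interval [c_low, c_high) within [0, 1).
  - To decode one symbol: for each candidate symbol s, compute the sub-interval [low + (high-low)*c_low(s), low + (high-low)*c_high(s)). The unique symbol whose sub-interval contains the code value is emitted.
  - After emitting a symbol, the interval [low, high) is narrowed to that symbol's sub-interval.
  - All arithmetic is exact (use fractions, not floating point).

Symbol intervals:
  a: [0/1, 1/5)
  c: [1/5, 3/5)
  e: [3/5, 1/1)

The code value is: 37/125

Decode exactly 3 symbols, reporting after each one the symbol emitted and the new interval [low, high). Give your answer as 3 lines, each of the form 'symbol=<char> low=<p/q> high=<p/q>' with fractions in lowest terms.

Answer: symbol=c low=1/5 high=3/5
symbol=c low=7/25 high=11/25
symbol=a low=7/25 high=39/125

Derivation:
Step 1: interval [0/1, 1/1), width = 1/1 - 0/1 = 1/1
  'a': [0/1 + 1/1*0/1, 0/1 + 1/1*1/5) = [0/1, 1/5)
  'c': [0/1 + 1/1*1/5, 0/1 + 1/1*3/5) = [1/5, 3/5) <- contains code 37/125
  'e': [0/1 + 1/1*3/5, 0/1 + 1/1*1/1) = [3/5, 1/1)
  emit 'c', narrow to [1/5, 3/5)
Step 2: interval [1/5, 3/5), width = 3/5 - 1/5 = 2/5
  'a': [1/5 + 2/5*0/1, 1/5 + 2/5*1/5) = [1/5, 7/25)
  'c': [1/5 + 2/5*1/5, 1/5 + 2/5*3/5) = [7/25, 11/25) <- contains code 37/125
  'e': [1/5 + 2/5*3/5, 1/5 + 2/5*1/1) = [11/25, 3/5)
  emit 'c', narrow to [7/25, 11/25)
Step 3: interval [7/25, 11/25), width = 11/25 - 7/25 = 4/25
  'a': [7/25 + 4/25*0/1, 7/25 + 4/25*1/5) = [7/25, 39/125) <- contains code 37/125
  'c': [7/25 + 4/25*1/5, 7/25 + 4/25*3/5) = [39/125, 47/125)
  'e': [7/25 + 4/25*3/5, 7/25 + 4/25*1/1) = [47/125, 11/25)
  emit 'a', narrow to [7/25, 39/125)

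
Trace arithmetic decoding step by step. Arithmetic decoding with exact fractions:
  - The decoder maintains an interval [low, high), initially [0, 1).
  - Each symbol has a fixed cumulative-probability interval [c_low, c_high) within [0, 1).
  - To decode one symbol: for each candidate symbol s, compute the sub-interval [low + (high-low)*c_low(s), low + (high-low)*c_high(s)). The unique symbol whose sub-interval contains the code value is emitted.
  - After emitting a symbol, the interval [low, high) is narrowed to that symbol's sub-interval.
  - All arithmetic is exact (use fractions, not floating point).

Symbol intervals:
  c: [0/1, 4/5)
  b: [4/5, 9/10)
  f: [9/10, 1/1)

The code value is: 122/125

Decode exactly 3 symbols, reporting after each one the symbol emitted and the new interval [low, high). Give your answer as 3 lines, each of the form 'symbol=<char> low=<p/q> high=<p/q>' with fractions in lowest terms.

Step 1: interval [0/1, 1/1), width = 1/1 - 0/1 = 1/1
  'c': [0/1 + 1/1*0/1, 0/1 + 1/1*4/5) = [0/1, 4/5)
  'b': [0/1 + 1/1*4/5, 0/1 + 1/1*9/10) = [4/5, 9/10)
  'f': [0/1 + 1/1*9/10, 0/1 + 1/1*1/1) = [9/10, 1/1) <- contains code 122/125
  emit 'f', narrow to [9/10, 1/1)
Step 2: interval [9/10, 1/1), width = 1/1 - 9/10 = 1/10
  'c': [9/10 + 1/10*0/1, 9/10 + 1/10*4/5) = [9/10, 49/50) <- contains code 122/125
  'b': [9/10 + 1/10*4/5, 9/10 + 1/10*9/10) = [49/50, 99/100)
  'f': [9/10 + 1/10*9/10, 9/10 + 1/10*1/1) = [99/100, 1/1)
  emit 'c', narrow to [9/10, 49/50)
Step 3: interval [9/10, 49/50), width = 49/50 - 9/10 = 2/25
  'c': [9/10 + 2/25*0/1, 9/10 + 2/25*4/5) = [9/10, 241/250)
  'b': [9/10 + 2/25*4/5, 9/10 + 2/25*9/10) = [241/250, 243/250)
  'f': [9/10 + 2/25*9/10, 9/10 + 2/25*1/1) = [243/250, 49/50) <- contains code 122/125
  emit 'f', narrow to [243/250, 49/50)

Answer: symbol=f low=9/10 high=1/1
symbol=c low=9/10 high=49/50
symbol=f low=243/250 high=49/50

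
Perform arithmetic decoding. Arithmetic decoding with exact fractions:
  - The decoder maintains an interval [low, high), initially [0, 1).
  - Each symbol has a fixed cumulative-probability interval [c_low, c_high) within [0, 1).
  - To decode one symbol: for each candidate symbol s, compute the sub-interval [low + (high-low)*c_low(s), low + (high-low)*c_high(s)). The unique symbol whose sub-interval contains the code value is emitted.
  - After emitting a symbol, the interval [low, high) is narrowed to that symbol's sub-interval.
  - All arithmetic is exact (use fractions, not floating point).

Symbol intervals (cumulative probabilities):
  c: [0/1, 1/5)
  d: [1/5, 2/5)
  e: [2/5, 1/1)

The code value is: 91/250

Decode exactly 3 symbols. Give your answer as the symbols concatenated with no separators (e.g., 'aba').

Step 1: interval [0/1, 1/1), width = 1/1 - 0/1 = 1/1
  'c': [0/1 + 1/1*0/1, 0/1 + 1/1*1/5) = [0/1, 1/5)
  'd': [0/1 + 1/1*1/5, 0/1 + 1/1*2/5) = [1/5, 2/5) <- contains code 91/250
  'e': [0/1 + 1/1*2/5, 0/1 + 1/1*1/1) = [2/5, 1/1)
  emit 'd', narrow to [1/5, 2/5)
Step 2: interval [1/5, 2/5), width = 2/5 - 1/5 = 1/5
  'c': [1/5 + 1/5*0/1, 1/5 + 1/5*1/5) = [1/5, 6/25)
  'd': [1/5 + 1/5*1/5, 1/5 + 1/5*2/5) = [6/25, 7/25)
  'e': [1/5 + 1/5*2/5, 1/5 + 1/5*1/1) = [7/25, 2/5) <- contains code 91/250
  emit 'e', narrow to [7/25, 2/5)
Step 3: interval [7/25, 2/5), width = 2/5 - 7/25 = 3/25
  'c': [7/25 + 3/25*0/1, 7/25 + 3/25*1/5) = [7/25, 38/125)
  'd': [7/25 + 3/25*1/5, 7/25 + 3/25*2/5) = [38/125, 41/125)
  'e': [7/25 + 3/25*2/5, 7/25 + 3/25*1/1) = [41/125, 2/5) <- contains code 91/250
  emit 'e', narrow to [41/125, 2/5)

Answer: dee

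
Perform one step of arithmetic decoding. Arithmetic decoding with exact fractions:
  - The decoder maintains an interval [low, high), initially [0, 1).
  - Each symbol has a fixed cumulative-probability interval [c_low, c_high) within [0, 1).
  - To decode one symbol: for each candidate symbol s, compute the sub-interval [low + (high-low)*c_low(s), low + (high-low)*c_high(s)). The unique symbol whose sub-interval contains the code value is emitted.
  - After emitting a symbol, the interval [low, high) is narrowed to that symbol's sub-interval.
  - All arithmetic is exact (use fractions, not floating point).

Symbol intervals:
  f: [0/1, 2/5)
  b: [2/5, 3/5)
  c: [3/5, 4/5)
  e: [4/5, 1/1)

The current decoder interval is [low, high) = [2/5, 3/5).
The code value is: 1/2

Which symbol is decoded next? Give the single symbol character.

Interval width = high − low = 3/5 − 2/5 = 1/5
Scaled code = (code − low) / width = (1/2 − 2/5) / 1/5 = 1/2
  f: [0/1, 2/5) 
  b: [2/5, 3/5) ← scaled code falls here ✓
  c: [3/5, 4/5) 
  e: [4/5, 1/1) 

Answer: b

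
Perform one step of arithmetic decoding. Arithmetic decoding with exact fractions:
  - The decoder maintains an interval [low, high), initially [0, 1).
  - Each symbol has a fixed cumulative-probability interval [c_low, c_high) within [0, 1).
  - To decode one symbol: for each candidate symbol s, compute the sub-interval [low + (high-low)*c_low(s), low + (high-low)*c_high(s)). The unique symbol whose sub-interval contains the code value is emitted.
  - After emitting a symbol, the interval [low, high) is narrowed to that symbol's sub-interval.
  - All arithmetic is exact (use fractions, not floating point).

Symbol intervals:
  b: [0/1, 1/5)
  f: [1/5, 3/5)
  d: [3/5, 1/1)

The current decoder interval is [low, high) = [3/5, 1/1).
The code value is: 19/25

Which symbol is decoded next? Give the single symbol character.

Answer: f

Derivation:
Interval width = high − low = 1/1 − 3/5 = 2/5
Scaled code = (code − low) / width = (19/25 − 3/5) / 2/5 = 2/5
  b: [0/1, 1/5) 
  f: [1/5, 3/5) ← scaled code falls here ✓
  d: [3/5, 1/1) 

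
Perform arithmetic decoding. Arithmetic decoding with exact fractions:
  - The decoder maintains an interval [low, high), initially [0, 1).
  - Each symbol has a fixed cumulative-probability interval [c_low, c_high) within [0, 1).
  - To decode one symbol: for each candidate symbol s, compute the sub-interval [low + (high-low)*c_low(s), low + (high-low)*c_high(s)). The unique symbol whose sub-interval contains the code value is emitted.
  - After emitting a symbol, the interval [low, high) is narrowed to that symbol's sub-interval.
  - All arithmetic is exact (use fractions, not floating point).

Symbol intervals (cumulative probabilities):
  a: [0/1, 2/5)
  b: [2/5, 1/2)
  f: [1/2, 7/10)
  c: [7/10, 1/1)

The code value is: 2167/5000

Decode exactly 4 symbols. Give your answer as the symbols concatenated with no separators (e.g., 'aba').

Step 1: interval [0/1, 1/1), width = 1/1 - 0/1 = 1/1
  'a': [0/1 + 1/1*0/1, 0/1 + 1/1*2/5) = [0/1, 2/5)
  'b': [0/1 + 1/1*2/5, 0/1 + 1/1*1/2) = [2/5, 1/2) <- contains code 2167/5000
  'f': [0/1 + 1/1*1/2, 0/1 + 1/1*7/10) = [1/2, 7/10)
  'c': [0/1 + 1/1*7/10, 0/1 + 1/1*1/1) = [7/10, 1/1)
  emit 'b', narrow to [2/5, 1/2)
Step 2: interval [2/5, 1/2), width = 1/2 - 2/5 = 1/10
  'a': [2/5 + 1/10*0/1, 2/5 + 1/10*2/5) = [2/5, 11/25) <- contains code 2167/5000
  'b': [2/5 + 1/10*2/5, 2/5 + 1/10*1/2) = [11/25, 9/20)
  'f': [2/5 + 1/10*1/2, 2/5 + 1/10*7/10) = [9/20, 47/100)
  'c': [2/5 + 1/10*7/10, 2/5 + 1/10*1/1) = [47/100, 1/2)
  emit 'a', narrow to [2/5, 11/25)
Step 3: interval [2/5, 11/25), width = 11/25 - 2/5 = 1/25
  'a': [2/5 + 1/25*0/1, 2/5 + 1/25*2/5) = [2/5, 52/125)
  'b': [2/5 + 1/25*2/5, 2/5 + 1/25*1/2) = [52/125, 21/50)
  'f': [2/5 + 1/25*1/2, 2/5 + 1/25*7/10) = [21/50, 107/250)
  'c': [2/5 + 1/25*7/10, 2/5 + 1/25*1/1) = [107/250, 11/25) <- contains code 2167/5000
  emit 'c', narrow to [107/250, 11/25)
Step 4: interval [107/250, 11/25), width = 11/25 - 107/250 = 3/250
  'a': [107/250 + 3/250*0/1, 107/250 + 3/250*2/5) = [107/250, 541/1250)
  'b': [107/250 + 3/250*2/5, 107/250 + 3/250*1/2) = [541/1250, 217/500) <- contains code 2167/5000
  'f': [107/250 + 3/250*1/2, 107/250 + 3/250*7/10) = [217/500, 1091/2500)
  'c': [107/250 + 3/250*7/10, 107/250 + 3/250*1/1) = [1091/2500, 11/25)
  emit 'b', narrow to [541/1250, 217/500)

Answer: bacb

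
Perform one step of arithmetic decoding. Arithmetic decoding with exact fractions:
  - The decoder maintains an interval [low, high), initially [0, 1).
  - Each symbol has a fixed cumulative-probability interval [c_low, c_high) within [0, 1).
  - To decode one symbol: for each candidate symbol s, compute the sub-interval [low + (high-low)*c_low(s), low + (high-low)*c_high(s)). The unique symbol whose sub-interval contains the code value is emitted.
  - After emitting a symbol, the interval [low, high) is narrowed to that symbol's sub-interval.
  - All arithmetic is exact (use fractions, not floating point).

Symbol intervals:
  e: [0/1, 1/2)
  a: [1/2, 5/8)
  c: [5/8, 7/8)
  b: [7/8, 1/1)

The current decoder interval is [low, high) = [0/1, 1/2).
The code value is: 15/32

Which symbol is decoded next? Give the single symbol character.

Interval width = high − low = 1/2 − 0/1 = 1/2
Scaled code = (code − low) / width = (15/32 − 0/1) / 1/2 = 15/16
  e: [0/1, 1/2) 
  a: [1/2, 5/8) 
  c: [5/8, 7/8) 
  b: [7/8, 1/1) ← scaled code falls here ✓

Answer: b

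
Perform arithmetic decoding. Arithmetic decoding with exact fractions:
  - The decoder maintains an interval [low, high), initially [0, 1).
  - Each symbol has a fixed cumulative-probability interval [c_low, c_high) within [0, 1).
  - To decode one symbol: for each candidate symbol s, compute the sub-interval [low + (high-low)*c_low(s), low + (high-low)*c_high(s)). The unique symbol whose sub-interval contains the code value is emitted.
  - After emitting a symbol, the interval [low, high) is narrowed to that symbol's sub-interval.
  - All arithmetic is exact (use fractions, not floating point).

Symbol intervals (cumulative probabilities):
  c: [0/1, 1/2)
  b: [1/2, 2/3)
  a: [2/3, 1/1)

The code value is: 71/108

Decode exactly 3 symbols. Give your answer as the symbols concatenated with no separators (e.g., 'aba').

Answer: baa

Derivation:
Step 1: interval [0/1, 1/1), width = 1/1 - 0/1 = 1/1
  'c': [0/1 + 1/1*0/1, 0/1 + 1/1*1/2) = [0/1, 1/2)
  'b': [0/1 + 1/1*1/2, 0/1 + 1/1*2/3) = [1/2, 2/3) <- contains code 71/108
  'a': [0/1 + 1/1*2/3, 0/1 + 1/1*1/1) = [2/3, 1/1)
  emit 'b', narrow to [1/2, 2/3)
Step 2: interval [1/2, 2/3), width = 2/3 - 1/2 = 1/6
  'c': [1/2 + 1/6*0/1, 1/2 + 1/6*1/2) = [1/2, 7/12)
  'b': [1/2 + 1/6*1/2, 1/2 + 1/6*2/3) = [7/12, 11/18)
  'a': [1/2 + 1/6*2/3, 1/2 + 1/6*1/1) = [11/18, 2/3) <- contains code 71/108
  emit 'a', narrow to [11/18, 2/3)
Step 3: interval [11/18, 2/3), width = 2/3 - 11/18 = 1/18
  'c': [11/18 + 1/18*0/1, 11/18 + 1/18*1/2) = [11/18, 23/36)
  'b': [11/18 + 1/18*1/2, 11/18 + 1/18*2/3) = [23/36, 35/54)
  'a': [11/18 + 1/18*2/3, 11/18 + 1/18*1/1) = [35/54, 2/3) <- contains code 71/108
  emit 'a', narrow to [35/54, 2/3)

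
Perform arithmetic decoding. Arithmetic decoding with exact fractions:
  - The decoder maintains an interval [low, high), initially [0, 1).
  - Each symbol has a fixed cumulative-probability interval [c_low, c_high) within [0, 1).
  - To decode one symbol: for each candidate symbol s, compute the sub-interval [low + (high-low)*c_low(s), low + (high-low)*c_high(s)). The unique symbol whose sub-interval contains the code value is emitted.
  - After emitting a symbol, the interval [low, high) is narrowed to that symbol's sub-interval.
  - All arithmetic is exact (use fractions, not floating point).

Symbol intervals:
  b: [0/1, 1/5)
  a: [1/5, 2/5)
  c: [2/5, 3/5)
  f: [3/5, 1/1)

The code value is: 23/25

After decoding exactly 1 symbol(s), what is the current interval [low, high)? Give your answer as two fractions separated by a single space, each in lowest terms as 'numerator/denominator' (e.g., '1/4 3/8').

Answer: 3/5 1/1

Derivation:
Step 1: interval [0/1, 1/1), width = 1/1 - 0/1 = 1/1
  'b': [0/1 + 1/1*0/1, 0/1 + 1/1*1/5) = [0/1, 1/5)
  'a': [0/1 + 1/1*1/5, 0/1 + 1/1*2/5) = [1/5, 2/5)
  'c': [0/1 + 1/1*2/5, 0/1 + 1/1*3/5) = [2/5, 3/5)
  'f': [0/1 + 1/1*3/5, 0/1 + 1/1*1/1) = [3/5, 1/1) <- contains code 23/25
  emit 'f', narrow to [3/5, 1/1)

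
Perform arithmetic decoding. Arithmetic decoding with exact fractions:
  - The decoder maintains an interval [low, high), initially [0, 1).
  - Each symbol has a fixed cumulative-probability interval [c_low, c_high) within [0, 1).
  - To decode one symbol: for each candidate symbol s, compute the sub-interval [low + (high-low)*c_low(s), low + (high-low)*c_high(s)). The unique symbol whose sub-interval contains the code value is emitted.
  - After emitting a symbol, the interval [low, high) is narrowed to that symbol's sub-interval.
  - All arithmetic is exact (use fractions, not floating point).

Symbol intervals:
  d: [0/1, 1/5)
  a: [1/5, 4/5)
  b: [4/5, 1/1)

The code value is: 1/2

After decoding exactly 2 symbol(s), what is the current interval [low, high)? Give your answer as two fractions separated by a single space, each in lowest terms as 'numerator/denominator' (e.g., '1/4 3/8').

Answer: 8/25 17/25

Derivation:
Step 1: interval [0/1, 1/1), width = 1/1 - 0/1 = 1/1
  'd': [0/1 + 1/1*0/1, 0/1 + 1/1*1/5) = [0/1, 1/5)
  'a': [0/1 + 1/1*1/5, 0/1 + 1/1*4/5) = [1/5, 4/5) <- contains code 1/2
  'b': [0/1 + 1/1*4/5, 0/1 + 1/1*1/1) = [4/5, 1/1)
  emit 'a', narrow to [1/5, 4/5)
Step 2: interval [1/5, 4/5), width = 4/5 - 1/5 = 3/5
  'd': [1/5 + 3/5*0/1, 1/5 + 3/5*1/5) = [1/5, 8/25)
  'a': [1/5 + 3/5*1/5, 1/5 + 3/5*4/5) = [8/25, 17/25) <- contains code 1/2
  'b': [1/5 + 3/5*4/5, 1/5 + 3/5*1/1) = [17/25, 4/5)
  emit 'a', narrow to [8/25, 17/25)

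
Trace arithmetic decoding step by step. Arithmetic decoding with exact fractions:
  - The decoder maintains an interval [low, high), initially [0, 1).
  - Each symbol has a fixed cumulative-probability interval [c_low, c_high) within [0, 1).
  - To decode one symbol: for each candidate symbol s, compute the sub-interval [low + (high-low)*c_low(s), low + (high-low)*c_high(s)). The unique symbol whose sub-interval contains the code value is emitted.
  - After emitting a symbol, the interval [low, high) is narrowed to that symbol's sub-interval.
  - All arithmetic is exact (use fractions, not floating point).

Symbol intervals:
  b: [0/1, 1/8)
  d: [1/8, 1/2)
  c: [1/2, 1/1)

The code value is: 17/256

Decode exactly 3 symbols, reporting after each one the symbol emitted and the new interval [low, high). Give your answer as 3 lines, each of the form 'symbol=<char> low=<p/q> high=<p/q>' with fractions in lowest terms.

Step 1: interval [0/1, 1/1), width = 1/1 - 0/1 = 1/1
  'b': [0/1 + 1/1*0/1, 0/1 + 1/1*1/8) = [0/1, 1/8) <- contains code 17/256
  'd': [0/1 + 1/1*1/8, 0/1 + 1/1*1/2) = [1/8, 1/2)
  'c': [0/1 + 1/1*1/2, 0/1 + 1/1*1/1) = [1/2, 1/1)
  emit 'b', narrow to [0/1, 1/8)
Step 2: interval [0/1, 1/8), width = 1/8 - 0/1 = 1/8
  'b': [0/1 + 1/8*0/1, 0/1 + 1/8*1/8) = [0/1, 1/64)
  'd': [0/1 + 1/8*1/8, 0/1 + 1/8*1/2) = [1/64, 1/16)
  'c': [0/1 + 1/8*1/2, 0/1 + 1/8*1/1) = [1/16, 1/8) <- contains code 17/256
  emit 'c', narrow to [1/16, 1/8)
Step 3: interval [1/16, 1/8), width = 1/8 - 1/16 = 1/16
  'b': [1/16 + 1/16*0/1, 1/16 + 1/16*1/8) = [1/16, 9/128) <- contains code 17/256
  'd': [1/16 + 1/16*1/8, 1/16 + 1/16*1/2) = [9/128, 3/32)
  'c': [1/16 + 1/16*1/2, 1/16 + 1/16*1/1) = [3/32, 1/8)
  emit 'b', narrow to [1/16, 9/128)

Answer: symbol=b low=0/1 high=1/8
symbol=c low=1/16 high=1/8
symbol=b low=1/16 high=9/128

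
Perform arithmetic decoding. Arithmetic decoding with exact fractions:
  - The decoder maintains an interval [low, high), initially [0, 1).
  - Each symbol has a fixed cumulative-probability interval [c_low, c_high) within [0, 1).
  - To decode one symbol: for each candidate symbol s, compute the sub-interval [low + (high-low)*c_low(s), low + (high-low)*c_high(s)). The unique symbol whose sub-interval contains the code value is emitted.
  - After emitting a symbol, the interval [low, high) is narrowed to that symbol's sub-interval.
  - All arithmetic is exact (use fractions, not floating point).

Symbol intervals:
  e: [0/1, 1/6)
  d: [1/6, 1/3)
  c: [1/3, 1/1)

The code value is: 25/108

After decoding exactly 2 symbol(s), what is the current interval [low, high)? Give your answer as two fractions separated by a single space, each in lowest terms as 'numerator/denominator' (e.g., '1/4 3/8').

Step 1: interval [0/1, 1/1), width = 1/1 - 0/1 = 1/1
  'e': [0/1 + 1/1*0/1, 0/1 + 1/1*1/6) = [0/1, 1/6)
  'd': [0/1 + 1/1*1/6, 0/1 + 1/1*1/3) = [1/6, 1/3) <- contains code 25/108
  'c': [0/1 + 1/1*1/3, 0/1 + 1/1*1/1) = [1/3, 1/1)
  emit 'd', narrow to [1/6, 1/3)
Step 2: interval [1/6, 1/3), width = 1/3 - 1/6 = 1/6
  'e': [1/6 + 1/6*0/1, 1/6 + 1/6*1/6) = [1/6, 7/36)
  'd': [1/6 + 1/6*1/6, 1/6 + 1/6*1/3) = [7/36, 2/9)
  'c': [1/6 + 1/6*1/3, 1/6 + 1/6*1/1) = [2/9, 1/3) <- contains code 25/108
  emit 'c', narrow to [2/9, 1/3)

Answer: 2/9 1/3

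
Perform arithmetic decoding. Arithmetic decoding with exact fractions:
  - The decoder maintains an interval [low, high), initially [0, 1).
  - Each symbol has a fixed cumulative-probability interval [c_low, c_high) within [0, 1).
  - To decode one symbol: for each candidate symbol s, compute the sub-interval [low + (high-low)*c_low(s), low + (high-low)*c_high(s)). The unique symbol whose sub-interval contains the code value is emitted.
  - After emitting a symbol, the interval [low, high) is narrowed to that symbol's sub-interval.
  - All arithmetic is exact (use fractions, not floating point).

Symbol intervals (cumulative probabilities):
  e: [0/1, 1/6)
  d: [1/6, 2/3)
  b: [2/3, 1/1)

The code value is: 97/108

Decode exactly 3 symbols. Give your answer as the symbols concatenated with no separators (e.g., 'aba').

Step 1: interval [0/1, 1/1), width = 1/1 - 0/1 = 1/1
  'e': [0/1 + 1/1*0/1, 0/1 + 1/1*1/6) = [0/1, 1/6)
  'd': [0/1 + 1/1*1/6, 0/1 + 1/1*2/3) = [1/6, 2/3)
  'b': [0/1 + 1/1*2/3, 0/1 + 1/1*1/1) = [2/3, 1/1) <- contains code 97/108
  emit 'b', narrow to [2/3, 1/1)
Step 2: interval [2/3, 1/1), width = 1/1 - 2/3 = 1/3
  'e': [2/3 + 1/3*0/1, 2/3 + 1/3*1/6) = [2/3, 13/18)
  'd': [2/3 + 1/3*1/6, 2/3 + 1/3*2/3) = [13/18, 8/9)
  'b': [2/3 + 1/3*2/3, 2/3 + 1/3*1/1) = [8/9, 1/1) <- contains code 97/108
  emit 'b', narrow to [8/9, 1/1)
Step 3: interval [8/9, 1/1), width = 1/1 - 8/9 = 1/9
  'e': [8/9 + 1/9*0/1, 8/9 + 1/9*1/6) = [8/9, 49/54) <- contains code 97/108
  'd': [8/9 + 1/9*1/6, 8/9 + 1/9*2/3) = [49/54, 26/27)
  'b': [8/9 + 1/9*2/3, 8/9 + 1/9*1/1) = [26/27, 1/1)
  emit 'e', narrow to [8/9, 49/54)

Answer: bbe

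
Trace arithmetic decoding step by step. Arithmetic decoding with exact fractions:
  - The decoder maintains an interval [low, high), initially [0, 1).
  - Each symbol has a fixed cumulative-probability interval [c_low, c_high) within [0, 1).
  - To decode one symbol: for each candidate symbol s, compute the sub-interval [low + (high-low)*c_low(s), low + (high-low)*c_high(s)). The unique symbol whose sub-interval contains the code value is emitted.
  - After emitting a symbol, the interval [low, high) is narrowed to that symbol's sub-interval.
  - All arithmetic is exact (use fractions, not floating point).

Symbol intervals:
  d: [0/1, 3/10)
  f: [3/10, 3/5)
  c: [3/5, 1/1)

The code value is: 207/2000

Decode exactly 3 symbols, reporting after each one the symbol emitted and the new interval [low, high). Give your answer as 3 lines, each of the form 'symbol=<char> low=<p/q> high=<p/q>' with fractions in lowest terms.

Step 1: interval [0/1, 1/1), width = 1/1 - 0/1 = 1/1
  'd': [0/1 + 1/1*0/1, 0/1 + 1/1*3/10) = [0/1, 3/10) <- contains code 207/2000
  'f': [0/1 + 1/1*3/10, 0/1 + 1/1*3/5) = [3/10, 3/5)
  'c': [0/1 + 1/1*3/5, 0/1 + 1/1*1/1) = [3/5, 1/1)
  emit 'd', narrow to [0/1, 3/10)
Step 2: interval [0/1, 3/10), width = 3/10 - 0/1 = 3/10
  'd': [0/1 + 3/10*0/1, 0/1 + 3/10*3/10) = [0/1, 9/100)
  'f': [0/1 + 3/10*3/10, 0/1 + 3/10*3/5) = [9/100, 9/50) <- contains code 207/2000
  'c': [0/1 + 3/10*3/5, 0/1 + 3/10*1/1) = [9/50, 3/10)
  emit 'f', narrow to [9/100, 9/50)
Step 3: interval [9/100, 9/50), width = 9/50 - 9/100 = 9/100
  'd': [9/100 + 9/100*0/1, 9/100 + 9/100*3/10) = [9/100, 117/1000) <- contains code 207/2000
  'f': [9/100 + 9/100*3/10, 9/100 + 9/100*3/5) = [117/1000, 18/125)
  'c': [9/100 + 9/100*3/5, 9/100 + 9/100*1/1) = [18/125, 9/50)
  emit 'd', narrow to [9/100, 117/1000)

Answer: symbol=d low=0/1 high=3/10
symbol=f low=9/100 high=9/50
symbol=d low=9/100 high=117/1000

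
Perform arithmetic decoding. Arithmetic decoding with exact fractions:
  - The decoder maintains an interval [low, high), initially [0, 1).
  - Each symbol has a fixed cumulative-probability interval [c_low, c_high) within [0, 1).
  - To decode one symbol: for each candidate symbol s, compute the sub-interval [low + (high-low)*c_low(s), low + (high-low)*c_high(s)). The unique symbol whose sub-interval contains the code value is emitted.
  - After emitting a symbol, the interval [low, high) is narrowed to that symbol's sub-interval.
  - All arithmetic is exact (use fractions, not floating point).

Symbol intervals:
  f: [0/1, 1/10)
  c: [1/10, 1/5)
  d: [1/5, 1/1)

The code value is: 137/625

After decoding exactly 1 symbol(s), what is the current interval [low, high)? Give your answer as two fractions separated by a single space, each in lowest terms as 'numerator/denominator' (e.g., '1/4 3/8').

Answer: 1/5 1/1

Derivation:
Step 1: interval [0/1, 1/1), width = 1/1 - 0/1 = 1/1
  'f': [0/1 + 1/1*0/1, 0/1 + 1/1*1/10) = [0/1, 1/10)
  'c': [0/1 + 1/1*1/10, 0/1 + 1/1*1/5) = [1/10, 1/5)
  'd': [0/1 + 1/1*1/5, 0/1 + 1/1*1/1) = [1/5, 1/1) <- contains code 137/625
  emit 'd', narrow to [1/5, 1/1)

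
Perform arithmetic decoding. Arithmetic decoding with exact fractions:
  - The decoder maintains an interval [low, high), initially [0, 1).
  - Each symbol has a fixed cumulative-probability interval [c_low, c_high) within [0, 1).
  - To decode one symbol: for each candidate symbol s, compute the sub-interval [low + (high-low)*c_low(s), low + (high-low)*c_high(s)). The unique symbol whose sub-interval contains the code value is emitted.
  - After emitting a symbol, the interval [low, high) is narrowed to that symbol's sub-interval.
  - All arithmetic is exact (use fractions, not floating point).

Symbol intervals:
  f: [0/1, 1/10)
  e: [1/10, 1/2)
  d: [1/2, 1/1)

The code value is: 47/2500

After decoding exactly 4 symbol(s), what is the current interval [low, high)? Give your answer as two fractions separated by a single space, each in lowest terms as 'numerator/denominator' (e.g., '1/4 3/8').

Answer: 39/2500 11/500

Derivation:
Step 1: interval [0/1, 1/1), width = 1/1 - 0/1 = 1/1
  'f': [0/1 + 1/1*0/1, 0/1 + 1/1*1/10) = [0/1, 1/10) <- contains code 47/2500
  'e': [0/1 + 1/1*1/10, 0/1 + 1/1*1/2) = [1/10, 1/2)
  'd': [0/1 + 1/1*1/2, 0/1 + 1/1*1/1) = [1/2, 1/1)
  emit 'f', narrow to [0/1, 1/10)
Step 2: interval [0/1, 1/10), width = 1/10 - 0/1 = 1/10
  'f': [0/1 + 1/10*0/1, 0/1 + 1/10*1/10) = [0/1, 1/100)
  'e': [0/1 + 1/10*1/10, 0/1 + 1/10*1/2) = [1/100, 1/20) <- contains code 47/2500
  'd': [0/1 + 1/10*1/2, 0/1 + 1/10*1/1) = [1/20, 1/10)
  emit 'e', narrow to [1/100, 1/20)
Step 3: interval [1/100, 1/20), width = 1/20 - 1/100 = 1/25
  'f': [1/100 + 1/25*0/1, 1/100 + 1/25*1/10) = [1/100, 7/500)
  'e': [1/100 + 1/25*1/10, 1/100 + 1/25*1/2) = [7/500, 3/100) <- contains code 47/2500
  'd': [1/100 + 1/25*1/2, 1/100 + 1/25*1/1) = [3/100, 1/20)
  emit 'e', narrow to [7/500, 3/100)
Step 4: interval [7/500, 3/100), width = 3/100 - 7/500 = 2/125
  'f': [7/500 + 2/125*0/1, 7/500 + 2/125*1/10) = [7/500, 39/2500)
  'e': [7/500 + 2/125*1/10, 7/500 + 2/125*1/2) = [39/2500, 11/500) <- contains code 47/2500
  'd': [7/500 + 2/125*1/2, 7/500 + 2/125*1/1) = [11/500, 3/100)
  emit 'e', narrow to [39/2500, 11/500)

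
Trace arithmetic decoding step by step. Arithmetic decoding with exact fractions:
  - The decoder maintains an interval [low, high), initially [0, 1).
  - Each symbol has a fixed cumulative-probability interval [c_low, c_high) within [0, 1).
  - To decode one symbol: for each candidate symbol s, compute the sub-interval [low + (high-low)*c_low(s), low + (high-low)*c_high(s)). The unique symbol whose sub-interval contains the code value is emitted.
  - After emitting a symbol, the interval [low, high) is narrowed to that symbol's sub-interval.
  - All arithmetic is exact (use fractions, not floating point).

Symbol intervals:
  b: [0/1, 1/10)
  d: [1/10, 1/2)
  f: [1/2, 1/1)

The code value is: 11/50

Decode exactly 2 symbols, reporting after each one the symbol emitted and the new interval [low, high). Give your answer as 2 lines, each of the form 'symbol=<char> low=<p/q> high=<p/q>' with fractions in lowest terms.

Answer: symbol=d low=1/10 high=1/2
symbol=d low=7/50 high=3/10

Derivation:
Step 1: interval [0/1, 1/1), width = 1/1 - 0/1 = 1/1
  'b': [0/1 + 1/1*0/1, 0/1 + 1/1*1/10) = [0/1, 1/10)
  'd': [0/1 + 1/1*1/10, 0/1 + 1/1*1/2) = [1/10, 1/2) <- contains code 11/50
  'f': [0/1 + 1/1*1/2, 0/1 + 1/1*1/1) = [1/2, 1/1)
  emit 'd', narrow to [1/10, 1/2)
Step 2: interval [1/10, 1/2), width = 1/2 - 1/10 = 2/5
  'b': [1/10 + 2/5*0/1, 1/10 + 2/5*1/10) = [1/10, 7/50)
  'd': [1/10 + 2/5*1/10, 1/10 + 2/5*1/2) = [7/50, 3/10) <- contains code 11/50
  'f': [1/10 + 2/5*1/2, 1/10 + 2/5*1/1) = [3/10, 1/2)
  emit 'd', narrow to [7/50, 3/10)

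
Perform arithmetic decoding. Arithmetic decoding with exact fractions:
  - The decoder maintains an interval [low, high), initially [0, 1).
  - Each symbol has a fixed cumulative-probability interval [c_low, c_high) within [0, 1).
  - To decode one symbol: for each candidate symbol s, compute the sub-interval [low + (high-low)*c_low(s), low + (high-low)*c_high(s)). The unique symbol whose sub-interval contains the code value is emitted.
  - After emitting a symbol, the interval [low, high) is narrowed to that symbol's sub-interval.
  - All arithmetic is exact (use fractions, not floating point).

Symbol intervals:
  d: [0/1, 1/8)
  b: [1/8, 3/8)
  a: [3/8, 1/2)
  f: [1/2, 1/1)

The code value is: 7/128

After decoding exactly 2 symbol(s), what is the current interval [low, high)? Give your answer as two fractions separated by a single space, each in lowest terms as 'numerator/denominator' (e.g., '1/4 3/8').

Answer: 3/64 1/16

Derivation:
Step 1: interval [0/1, 1/1), width = 1/1 - 0/1 = 1/1
  'd': [0/1 + 1/1*0/1, 0/1 + 1/1*1/8) = [0/1, 1/8) <- contains code 7/128
  'b': [0/1 + 1/1*1/8, 0/1 + 1/1*3/8) = [1/8, 3/8)
  'a': [0/1 + 1/1*3/8, 0/1 + 1/1*1/2) = [3/8, 1/2)
  'f': [0/1 + 1/1*1/2, 0/1 + 1/1*1/1) = [1/2, 1/1)
  emit 'd', narrow to [0/1, 1/8)
Step 2: interval [0/1, 1/8), width = 1/8 - 0/1 = 1/8
  'd': [0/1 + 1/8*0/1, 0/1 + 1/8*1/8) = [0/1, 1/64)
  'b': [0/1 + 1/8*1/8, 0/1 + 1/8*3/8) = [1/64, 3/64)
  'a': [0/1 + 1/8*3/8, 0/1 + 1/8*1/2) = [3/64, 1/16) <- contains code 7/128
  'f': [0/1 + 1/8*1/2, 0/1 + 1/8*1/1) = [1/16, 1/8)
  emit 'a', narrow to [3/64, 1/16)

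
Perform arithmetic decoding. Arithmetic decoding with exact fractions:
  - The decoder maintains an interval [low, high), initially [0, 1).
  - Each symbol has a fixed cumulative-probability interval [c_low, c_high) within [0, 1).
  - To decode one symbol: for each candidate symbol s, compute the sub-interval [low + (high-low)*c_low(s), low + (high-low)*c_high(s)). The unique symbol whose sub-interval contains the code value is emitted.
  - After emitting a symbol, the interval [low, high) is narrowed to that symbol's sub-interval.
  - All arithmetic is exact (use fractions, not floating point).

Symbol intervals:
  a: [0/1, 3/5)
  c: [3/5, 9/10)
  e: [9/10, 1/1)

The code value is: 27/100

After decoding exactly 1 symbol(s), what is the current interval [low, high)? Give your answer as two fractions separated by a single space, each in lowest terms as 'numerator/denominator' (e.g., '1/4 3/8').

Answer: 0/1 3/5

Derivation:
Step 1: interval [0/1, 1/1), width = 1/1 - 0/1 = 1/1
  'a': [0/1 + 1/1*0/1, 0/1 + 1/1*3/5) = [0/1, 3/5) <- contains code 27/100
  'c': [0/1 + 1/1*3/5, 0/1 + 1/1*9/10) = [3/5, 9/10)
  'e': [0/1 + 1/1*9/10, 0/1 + 1/1*1/1) = [9/10, 1/1)
  emit 'a', narrow to [0/1, 3/5)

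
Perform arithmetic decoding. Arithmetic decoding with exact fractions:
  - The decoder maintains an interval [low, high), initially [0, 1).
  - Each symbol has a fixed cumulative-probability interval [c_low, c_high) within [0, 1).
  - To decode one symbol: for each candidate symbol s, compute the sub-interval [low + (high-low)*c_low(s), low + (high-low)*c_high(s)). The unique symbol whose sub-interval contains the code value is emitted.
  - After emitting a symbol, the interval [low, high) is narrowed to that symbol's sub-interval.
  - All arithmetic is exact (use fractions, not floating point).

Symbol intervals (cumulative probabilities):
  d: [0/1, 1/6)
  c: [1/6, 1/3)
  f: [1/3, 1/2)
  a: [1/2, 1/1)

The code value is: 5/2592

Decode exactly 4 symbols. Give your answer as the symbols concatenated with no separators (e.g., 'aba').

Step 1: interval [0/1, 1/1), width = 1/1 - 0/1 = 1/1
  'd': [0/1 + 1/1*0/1, 0/1 + 1/1*1/6) = [0/1, 1/6) <- contains code 5/2592
  'c': [0/1 + 1/1*1/6, 0/1 + 1/1*1/3) = [1/6, 1/3)
  'f': [0/1 + 1/1*1/3, 0/1 + 1/1*1/2) = [1/3, 1/2)
  'a': [0/1 + 1/1*1/2, 0/1 + 1/1*1/1) = [1/2, 1/1)
  emit 'd', narrow to [0/1, 1/6)
Step 2: interval [0/1, 1/6), width = 1/6 - 0/1 = 1/6
  'd': [0/1 + 1/6*0/1, 0/1 + 1/6*1/6) = [0/1, 1/36) <- contains code 5/2592
  'c': [0/1 + 1/6*1/6, 0/1 + 1/6*1/3) = [1/36, 1/18)
  'f': [0/1 + 1/6*1/3, 0/1 + 1/6*1/2) = [1/18, 1/12)
  'a': [0/1 + 1/6*1/2, 0/1 + 1/6*1/1) = [1/12, 1/6)
  emit 'd', narrow to [0/1, 1/36)
Step 3: interval [0/1, 1/36), width = 1/36 - 0/1 = 1/36
  'd': [0/1 + 1/36*0/1, 0/1 + 1/36*1/6) = [0/1, 1/216) <- contains code 5/2592
  'c': [0/1 + 1/36*1/6, 0/1 + 1/36*1/3) = [1/216, 1/108)
  'f': [0/1 + 1/36*1/3, 0/1 + 1/36*1/2) = [1/108, 1/72)
  'a': [0/1 + 1/36*1/2, 0/1 + 1/36*1/1) = [1/72, 1/36)
  emit 'd', narrow to [0/1, 1/216)
Step 4: interval [0/1, 1/216), width = 1/216 - 0/1 = 1/216
  'd': [0/1 + 1/216*0/1, 0/1 + 1/216*1/6) = [0/1, 1/1296)
  'c': [0/1 + 1/216*1/6, 0/1 + 1/216*1/3) = [1/1296, 1/648)
  'f': [0/1 + 1/216*1/3, 0/1 + 1/216*1/2) = [1/648, 1/432) <- contains code 5/2592
  'a': [0/1 + 1/216*1/2, 0/1 + 1/216*1/1) = [1/432, 1/216)
  emit 'f', narrow to [1/648, 1/432)

Answer: dddf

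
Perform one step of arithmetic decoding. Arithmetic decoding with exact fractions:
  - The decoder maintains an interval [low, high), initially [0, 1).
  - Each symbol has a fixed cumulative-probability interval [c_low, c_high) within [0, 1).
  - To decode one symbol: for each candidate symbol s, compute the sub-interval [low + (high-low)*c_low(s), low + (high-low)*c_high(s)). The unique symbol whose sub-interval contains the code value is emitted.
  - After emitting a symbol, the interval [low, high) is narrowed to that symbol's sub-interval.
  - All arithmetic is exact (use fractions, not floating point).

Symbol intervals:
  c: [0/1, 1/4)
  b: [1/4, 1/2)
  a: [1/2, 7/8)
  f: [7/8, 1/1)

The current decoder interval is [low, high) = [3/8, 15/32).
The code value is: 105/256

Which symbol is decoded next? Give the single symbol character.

Answer: b

Derivation:
Interval width = high − low = 15/32 − 3/8 = 3/32
Scaled code = (code − low) / width = (105/256 − 3/8) / 3/32 = 3/8
  c: [0/1, 1/4) 
  b: [1/4, 1/2) ← scaled code falls here ✓
  a: [1/2, 7/8) 
  f: [7/8, 1/1) 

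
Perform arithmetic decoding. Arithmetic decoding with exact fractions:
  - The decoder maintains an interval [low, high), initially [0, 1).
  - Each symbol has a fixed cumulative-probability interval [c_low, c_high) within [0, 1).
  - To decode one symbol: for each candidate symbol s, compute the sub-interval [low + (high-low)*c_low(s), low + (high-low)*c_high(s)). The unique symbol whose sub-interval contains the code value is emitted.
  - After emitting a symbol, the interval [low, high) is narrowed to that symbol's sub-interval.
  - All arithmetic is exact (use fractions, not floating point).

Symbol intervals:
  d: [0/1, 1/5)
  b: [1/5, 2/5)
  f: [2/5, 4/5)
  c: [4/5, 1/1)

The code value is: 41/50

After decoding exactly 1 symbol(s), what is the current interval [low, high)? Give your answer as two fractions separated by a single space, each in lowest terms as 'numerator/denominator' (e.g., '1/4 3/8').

Answer: 4/5 1/1

Derivation:
Step 1: interval [0/1, 1/1), width = 1/1 - 0/1 = 1/1
  'd': [0/1 + 1/1*0/1, 0/1 + 1/1*1/5) = [0/1, 1/5)
  'b': [0/1 + 1/1*1/5, 0/1 + 1/1*2/5) = [1/5, 2/5)
  'f': [0/1 + 1/1*2/5, 0/1 + 1/1*4/5) = [2/5, 4/5)
  'c': [0/1 + 1/1*4/5, 0/1 + 1/1*1/1) = [4/5, 1/1) <- contains code 41/50
  emit 'c', narrow to [4/5, 1/1)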